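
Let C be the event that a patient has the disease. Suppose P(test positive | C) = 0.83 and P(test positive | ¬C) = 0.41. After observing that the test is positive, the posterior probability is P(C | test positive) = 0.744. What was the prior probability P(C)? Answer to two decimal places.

P(C) = 0.59

Bayes' rule in odds form gives O(C|E) = O(C)·[P(E|C)/P(E|¬C)], hence O(C) = O(C|E)/LR.
Posterior odds = 0.744/(1−0.744) = 2.9062. LR = 0.83/0.41 = 2.0244.
Prior odds = 2.9062/2.0244 = 1.4356, so P(C) = 1.4356/(1+1.4356) ≈ 0.59.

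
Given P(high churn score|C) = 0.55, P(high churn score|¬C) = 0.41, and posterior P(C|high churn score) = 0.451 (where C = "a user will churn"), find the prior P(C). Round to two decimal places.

P(C) = 0.38

Bayes' rule in odds form gives O(C|E) = O(C)·[P(E|C)/P(E|¬C)], hence O(C) = O(C|E)/LR.
Posterior odds = 0.451/(1−0.451) = 0.8215. LR = 0.55/0.41 = 1.3415.
Prior odds = 0.8215/1.3415 = 0.6124, so P(C) = 0.6124/(1+0.6124) ≈ 0.38.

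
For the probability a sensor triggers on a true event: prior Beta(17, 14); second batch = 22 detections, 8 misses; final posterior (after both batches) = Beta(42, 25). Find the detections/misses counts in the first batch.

3 detections and 3 misses

Because Beta–binomial updating is additive in the counts, the combined data contributed (α_post−α_prior, β_post−β_prior) successes and failures.
Total across both batches: 42−17=25 detections, 25−14=11 misses.
Subtract the second batch: 25−22=3 detections and 11−8=3 misses.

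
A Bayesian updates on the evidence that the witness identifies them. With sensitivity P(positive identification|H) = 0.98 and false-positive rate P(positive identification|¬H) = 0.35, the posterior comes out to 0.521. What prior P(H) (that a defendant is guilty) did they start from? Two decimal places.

P(H) = 0.28

Bayes' rule in odds form gives O(H|E) = O(H)·[P(E|H)/P(E|¬H)], hence O(H) = O(H|E)/LR.
Posterior odds = 0.521/(1−0.521) = 1.0877. LR = 0.98/0.35 = 2.8000.
Prior odds = 1.0877/2.8000 = 0.3885, so P(H) = 0.3885/(1+0.3885) ≈ 0.28.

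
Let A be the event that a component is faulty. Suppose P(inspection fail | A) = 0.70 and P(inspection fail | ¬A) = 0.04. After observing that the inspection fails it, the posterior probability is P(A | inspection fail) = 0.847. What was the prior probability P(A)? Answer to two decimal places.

P(A) = 0.24

In odds form, posterior odds = prior odds × likelihood ratio, so prior odds = posterior odds ÷ LR.
Posterior odds = 0.847/(1−0.847) = 5.5359. LR = 0.70/0.04 = 17.5000.
Prior odds = 5.5359/17.5000 = 0.3163, so P(A) = 0.3163/(1+0.3163) ≈ 0.24.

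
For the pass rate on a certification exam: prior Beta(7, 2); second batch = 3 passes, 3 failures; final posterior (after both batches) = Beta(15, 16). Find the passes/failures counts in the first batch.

5 passes and 11 failures

Because Beta–binomial updating is additive in the counts, the combined data contributed (α_post−α_prior, β_post−β_prior) successes and failures.
Total across both batches: 15−7=8 passes, 16−2=14 failures.
Subtract the second batch: 8−3=5 passes and 14−3=11 failures.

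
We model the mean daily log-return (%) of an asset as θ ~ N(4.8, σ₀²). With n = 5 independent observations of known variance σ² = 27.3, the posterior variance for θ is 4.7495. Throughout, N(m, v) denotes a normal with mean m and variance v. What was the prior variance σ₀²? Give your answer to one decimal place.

σ₀² = 36.5

For the Normal–Normal model with known σ², precisions add: τ_n = τ₀ + n/σ².
So 1/σ₀² = 1/4.7495 − 5/27.3 = 0.210548 − 0.183150 = 0.027398.
Hence σ₀² = 1/0.027398 ≈ 36.5.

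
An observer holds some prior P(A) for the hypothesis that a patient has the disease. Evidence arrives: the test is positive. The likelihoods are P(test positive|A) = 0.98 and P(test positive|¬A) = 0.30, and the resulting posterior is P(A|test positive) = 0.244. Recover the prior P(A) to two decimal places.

In odds form, posterior odds = prior odds × likelihood ratio, so prior odds = posterior odds ÷ LR.
Posterior odds = 0.244/(1−0.244) = 0.3228. LR = 0.98/0.30 = 3.2667.
Prior odds = 0.3228/3.2667 = 0.0988, so P(A) = 0.0988/(1+0.0988) ≈ 0.09.

P(A) = 0.09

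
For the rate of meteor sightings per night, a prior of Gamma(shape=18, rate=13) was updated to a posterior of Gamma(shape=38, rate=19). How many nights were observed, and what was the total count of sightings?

n = 6 nights with total 20 sightings

Gamma–Poisson conjugacy: posterior shape = α + Σxᵢ, posterior rate = β + n.
Matching: Σxᵢ = 38 − 18 = 20 and n = 19 − 13 = 6.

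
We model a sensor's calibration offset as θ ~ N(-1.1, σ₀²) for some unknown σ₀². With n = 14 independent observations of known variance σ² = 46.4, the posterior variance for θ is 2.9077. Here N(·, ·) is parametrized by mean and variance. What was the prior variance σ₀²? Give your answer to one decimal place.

σ₀² = 23.7

Posterior precision equals prior precision plus data precision: 1/σ_n² = 1/σ₀² + n/σ².
So 1/σ₀² = 1/2.9077 − 14/46.4 = 0.343914 − 0.301724 = 0.042190.
Hence σ₀² = 1/0.042190 ≈ 23.7.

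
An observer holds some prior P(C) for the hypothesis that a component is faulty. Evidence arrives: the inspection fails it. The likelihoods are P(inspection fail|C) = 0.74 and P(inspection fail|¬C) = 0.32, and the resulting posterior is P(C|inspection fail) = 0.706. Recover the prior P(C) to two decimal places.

In odds form, posterior odds = prior odds × likelihood ratio, so prior odds = posterior odds ÷ LR.
Posterior odds = 0.706/(1−0.706) = 2.4014. LR = 0.74/0.32 = 2.3125.
Prior odds = 2.4014/2.3125 = 1.0384, so P(C) = 1.0384/(1+1.0384) ≈ 0.51.

P(C) = 0.51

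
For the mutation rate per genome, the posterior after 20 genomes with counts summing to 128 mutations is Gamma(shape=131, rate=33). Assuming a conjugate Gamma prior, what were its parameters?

Gamma(shape=3, rate=13)

Gamma–Poisson conjugacy: posterior shape = α + Σxᵢ, posterior rate = β + n.
So α = 131 − 128 = 3 and β = 33 − 20 = 13.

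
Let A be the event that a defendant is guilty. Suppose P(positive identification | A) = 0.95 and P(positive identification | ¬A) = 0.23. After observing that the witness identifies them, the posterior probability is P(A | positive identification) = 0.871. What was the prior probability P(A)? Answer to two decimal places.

P(A) = 0.62

Bayes' rule in odds form gives O(A|E) = O(A)·[P(E|A)/P(E|¬A)], hence O(A) = O(A|E)/LR.
Posterior odds = 0.871/(1−0.871) = 6.7519. LR = 0.95/0.23 = 4.1304.
Prior odds = 6.7519/4.1304 = 1.6347, so P(A) = 1.6347/(1+1.6347) ≈ 0.62.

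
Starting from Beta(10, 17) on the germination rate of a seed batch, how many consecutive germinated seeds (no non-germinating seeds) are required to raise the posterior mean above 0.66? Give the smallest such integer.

After k germinated seeds and 0 non-germinating seeds the posterior is Beta(10+k, 17), with mean (10+k)/(10+17+k).
Set (10+k)/(27+k) > 0.66 and solve: k > (0.66·27 − 10)/(1 − 0.66) = 23.000.
The smallest integer exceeding 23.000 is 24, and checking k=24: (34)/(51) = 0.6667 > 0.66.

k = 24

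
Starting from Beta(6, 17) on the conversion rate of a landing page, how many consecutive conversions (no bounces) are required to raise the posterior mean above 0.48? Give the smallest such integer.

After k conversions and 0 bounces the posterior is Beta(6+k, 17), with mean (6+k)/(6+17+k).
Set (6+k)/(23+k) > 0.48 and solve: k > (0.48·23 − 6)/(1 − 0.48) = 9.692.
The smallest integer exceeding 9.692 is 10.

k = 10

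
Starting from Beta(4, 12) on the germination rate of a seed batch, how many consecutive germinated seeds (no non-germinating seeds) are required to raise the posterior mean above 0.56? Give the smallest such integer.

k = 12

After k germinated seeds and 0 non-germinating seeds the posterior is Beta(4+k, 12), with mean (4+k)/(4+12+k).
Set (4+k)/(16+k) > 0.56 and solve: k > (0.56·16 − 4)/(1 − 0.56) = 11.273.
The smallest integer exceeding 11.273 is 12, and checking k=12: (16)/(28) = 0.5714 > 0.56.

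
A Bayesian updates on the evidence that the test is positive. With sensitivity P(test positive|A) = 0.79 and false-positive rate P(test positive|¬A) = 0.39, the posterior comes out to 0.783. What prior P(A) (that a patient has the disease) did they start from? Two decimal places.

P(A) = 0.64

Bayes' rule in odds form gives O(A|E) = O(A)·[P(E|A)/P(E|¬A)], hence O(A) = O(A|E)/LR.
Posterior odds = 0.783/(1−0.783) = 3.6083. LR = 0.79/0.39 = 2.0256.
Prior odds = 3.6083/2.0256 = 1.7813, so P(A) = 1.7813/(1+1.7813) ≈ 0.64.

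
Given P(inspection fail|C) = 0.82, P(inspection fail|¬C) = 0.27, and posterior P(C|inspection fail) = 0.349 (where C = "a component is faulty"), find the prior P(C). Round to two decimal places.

P(C) = 0.15

Bayes' rule in odds form gives O(C|E) = O(C)·[P(E|C)/P(E|¬C)], hence O(C) = O(C|E)/LR.
Posterior odds = 0.349/(1−0.349) = 0.5361. LR = 0.82/0.27 = 3.0370.
Prior odds = 0.5361/3.0370 = 0.1765, so P(C) = 0.1765/(1+0.1765) ≈ 0.15.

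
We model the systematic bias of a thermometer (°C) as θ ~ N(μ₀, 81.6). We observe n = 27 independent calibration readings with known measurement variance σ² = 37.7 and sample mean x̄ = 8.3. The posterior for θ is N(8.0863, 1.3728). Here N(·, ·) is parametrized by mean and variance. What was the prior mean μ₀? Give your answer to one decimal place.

The posterior mean is a precision-weighted average: μ_n = (τ₀μ₀ + τ_data·x̄)/(τ₀+τ_data), with τ₀=1/σ₀² and τ_data=n/σ².
Here τ₀ = 1/81.6 = 0.012255 and τ_data = 27/37.7 = 0.716180, so τ_n = 0.728435.
Rearranging for μ₀: μ₀ = (μ_n·τ_n − τ_data·x̄)/τ₀ = (8.0863·0.728435 − 0.716180·8.3) / 0.012255 = -0.053950/0.012255 ≈ -4.4.

μ₀ = -4.4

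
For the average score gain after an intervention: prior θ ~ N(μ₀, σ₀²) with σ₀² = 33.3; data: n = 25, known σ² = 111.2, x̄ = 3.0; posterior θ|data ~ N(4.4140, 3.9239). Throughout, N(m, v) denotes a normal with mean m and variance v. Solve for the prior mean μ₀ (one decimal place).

The posterior mean is a precision-weighted average: μ_n = (τ₀μ₀ + τ_data·x̄)/(τ₀+τ_data), with τ₀=1/σ₀² and τ_data=n/σ².
Here τ₀ = 1/33.3 = 0.030030 and τ_data = 25/111.2 = 0.224820, so τ_n = 0.254850.
Rearranging for μ₀: μ₀ = (μ_n·τ_n − τ_data·x̄)/τ₀ = (4.4140·0.254850 − 0.224820·3.0) / 0.030030 = 0.450448/0.030030 ≈ 15.0.

μ₀ = 15.0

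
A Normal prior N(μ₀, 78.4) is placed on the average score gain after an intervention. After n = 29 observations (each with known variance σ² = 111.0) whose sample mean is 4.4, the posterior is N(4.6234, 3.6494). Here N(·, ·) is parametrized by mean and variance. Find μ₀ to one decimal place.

μ₀ = 9.2

The posterior mean is a precision-weighted average: μ_n = (τ₀μ₀ + τ_data·x̄)/(τ₀+τ_data), with τ₀=1/σ₀² and τ_data=n/σ².
Here τ₀ = 1/78.4 = 0.012755 and τ_data = 29/111.0 = 0.261261, so τ_n = 0.274016.
Rearranging for μ₀: μ₀ = (μ_n·τ_n − τ_data·x̄)/τ₀ = (4.6234·0.274016 − 0.261261·4.4) / 0.012755 = 0.117337/0.012755 ≈ 9.2.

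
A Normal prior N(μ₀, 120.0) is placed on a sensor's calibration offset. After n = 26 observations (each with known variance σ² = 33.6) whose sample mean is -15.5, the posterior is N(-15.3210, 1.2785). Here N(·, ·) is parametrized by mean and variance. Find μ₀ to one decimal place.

μ₀ = 1.3

The posterior mean is a precision-weighted average: μ_n = (τ₀μ₀ + τ_data·x̄)/(τ₀+τ_data), with τ₀=1/σ₀² and τ_data=n/σ².
Here τ₀ = 1/120.0 = 0.008333 and τ_data = 26/33.6 = 0.773810, so τ_n = 0.782143.
Rearranging for μ₀: μ₀ = (μ_n·τ_n − τ_data·x̄)/τ₀ = (-15.3210·0.782143 − 0.773810·-15.5) / 0.008333 = 0.010842/0.008333 ≈ 1.3.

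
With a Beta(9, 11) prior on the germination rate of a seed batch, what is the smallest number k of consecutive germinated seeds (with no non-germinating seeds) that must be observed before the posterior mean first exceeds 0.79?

k = 33

After k germinated seeds and 0 non-germinating seeds the posterior is Beta(9+k, 11), with mean (9+k)/(9+11+k).
Set (9+k)/(20+k) > 0.79 and solve: k > (0.79·20 − 9)/(1 − 0.79) = 32.381.
The smallest integer exceeding 32.381 is 33.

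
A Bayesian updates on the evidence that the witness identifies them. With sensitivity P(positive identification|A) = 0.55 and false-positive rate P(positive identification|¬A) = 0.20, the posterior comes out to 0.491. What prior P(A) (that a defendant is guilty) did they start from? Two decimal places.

P(A) = 0.26

In odds form, posterior odds = prior odds × likelihood ratio, so prior odds = posterior odds ÷ LR.
Posterior odds = 0.491/(1−0.491) = 0.9646. LR = 0.55/0.20 = 2.7500.
Prior odds = 0.9646/2.7500 = 0.3508, so P(A) = 0.3508/(1+0.3508) ≈ 0.26.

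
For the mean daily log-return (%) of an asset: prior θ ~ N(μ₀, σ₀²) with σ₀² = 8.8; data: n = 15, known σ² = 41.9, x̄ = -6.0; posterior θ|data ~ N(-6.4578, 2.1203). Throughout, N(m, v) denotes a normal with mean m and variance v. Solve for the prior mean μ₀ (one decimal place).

The posterior mean is a precision-weighted average: μ_n = (τ₀μ₀ + τ_data·x̄)/(τ₀+τ_data), with τ₀=1/σ₀² and τ_data=n/σ².
Here τ₀ = 1/8.8 = 0.113636 and τ_data = 15/41.9 = 0.357995, so τ_n = 0.471631.
Rearranging for μ₀: μ₀ = (μ_n·τ_n − τ_data·x̄)/τ₀ = (-6.4578·0.471631 − 0.357995·-6.0) / 0.113636 = -0.897729/0.113636 ≈ -7.9.

μ₀ = -7.9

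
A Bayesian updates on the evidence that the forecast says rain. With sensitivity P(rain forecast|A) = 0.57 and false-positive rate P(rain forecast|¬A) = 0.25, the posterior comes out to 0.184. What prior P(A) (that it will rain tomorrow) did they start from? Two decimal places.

Bayes' rule in odds form gives O(A|E) = O(A)·[P(E|A)/P(E|¬A)], hence O(A) = O(A|E)/LR.
Posterior odds = 0.184/(1−0.184) = 0.2255. LR = 0.57/0.25 = 2.2800.
Prior odds = 0.2255/2.2800 = 0.0989, so P(A) = 0.0989/(1+0.0989) ≈ 0.09.

P(A) = 0.09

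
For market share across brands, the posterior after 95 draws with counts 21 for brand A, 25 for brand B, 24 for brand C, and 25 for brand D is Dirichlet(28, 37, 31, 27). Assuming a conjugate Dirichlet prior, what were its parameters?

Dirichlet(7, 12, 7, 2)

For a Dirichlet(α) prior with multinomial counts c, the posterior is Dirichlet(α + c) componentwise.
Subtract each count from the matching posterior parameter: 28−21=7, 37−25=12, 31−24=7, 27−25=2.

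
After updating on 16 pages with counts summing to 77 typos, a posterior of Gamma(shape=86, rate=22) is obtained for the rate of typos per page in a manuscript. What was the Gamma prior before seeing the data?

A Gamma(α, β) prior (rate parametrization) on a Poisson rate with n observations summing to S gives posterior Gamma(α+S, β+n).
So α = 86 − 77 = 9 and β = 22 − 16 = 6.

Gamma(shape=9, rate=6)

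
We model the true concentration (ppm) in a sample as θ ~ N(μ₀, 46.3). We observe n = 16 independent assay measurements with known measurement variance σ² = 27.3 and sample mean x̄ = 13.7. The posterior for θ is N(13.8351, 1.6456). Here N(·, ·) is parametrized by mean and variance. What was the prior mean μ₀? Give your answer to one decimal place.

With known observation variance, the Normal–Normal posterior has precision τ_n = τ₀ + n/σ² and mean μ_n = (τ₀μ₀ + (n/σ²)x̄)/τ_n.
Here τ₀ = 1/46.3 = 0.021598 and τ_data = 16/27.3 = 0.586081, so τ_n = 0.607679.
Rearranging for μ₀: μ₀ = (μ_n·τ_n − τ_data·x̄)/τ₀ = (13.8351·0.607679 − 0.586081·13.7) / 0.021598 = 0.377990/0.021598 ≈ 17.5.

μ₀ = 17.5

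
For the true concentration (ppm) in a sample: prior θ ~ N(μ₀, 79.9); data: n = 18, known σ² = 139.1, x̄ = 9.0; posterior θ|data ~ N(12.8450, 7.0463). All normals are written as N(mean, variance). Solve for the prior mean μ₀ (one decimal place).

The posterior mean is a precision-weighted average: μ_n = (τ₀μ₀ + τ_data·x̄)/(τ₀+τ_data), with τ₀=1/σ₀² and τ_data=n/σ².
Here τ₀ = 1/79.9 = 0.012516 and τ_data = 18/139.1 = 0.129403, so τ_n = 0.141919.
Rearranging for μ₀: μ₀ = (μ_n·τ_n − τ_data·x̄)/τ₀ = (12.8450·0.141919 − 0.129403·9.0) / 0.012516 = 0.658323/0.012516 ≈ 52.6.

μ₀ = 52.6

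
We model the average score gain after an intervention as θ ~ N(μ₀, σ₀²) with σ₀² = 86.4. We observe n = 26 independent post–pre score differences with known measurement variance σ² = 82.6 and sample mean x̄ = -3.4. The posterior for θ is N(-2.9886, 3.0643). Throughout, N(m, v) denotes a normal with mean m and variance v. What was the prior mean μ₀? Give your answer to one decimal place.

μ₀ = 8.2

The posterior mean is a precision-weighted average: μ_n = (τ₀μ₀ + τ_data·x̄)/(τ₀+τ_data), with τ₀=1/σ₀² and τ_data=n/σ².
Here τ₀ = 1/86.4 = 0.011574 and τ_data = 26/82.6 = 0.314770, so τ_n = 0.326344.
Rearranging for μ₀: μ₀ = (μ_n·τ_n − τ_data·x̄)/τ₀ = (-2.9886·0.326344 − 0.314770·-3.4) / 0.011574 = 0.094906/0.011574 ≈ 8.2.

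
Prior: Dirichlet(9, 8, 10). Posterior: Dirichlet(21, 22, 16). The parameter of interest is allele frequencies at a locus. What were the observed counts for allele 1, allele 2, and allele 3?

For a Dirichlet(α) prior with multinomial counts c, the posterior is Dirichlet(α + c) componentwise.
Counts are posterior − prior componentwise: 21−9=12, 22−8=14, 16−10=6.

counts (12, 14, 6)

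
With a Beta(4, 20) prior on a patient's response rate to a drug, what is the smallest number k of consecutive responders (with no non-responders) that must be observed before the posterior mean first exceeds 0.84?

k = 102

After k responders and 0 non-responders the posterior is Beta(4+k, 20), with mean (4+k)/(4+20+k).
Set (4+k)/(24+k) > 0.84 and solve: k > (0.84·24 − 4)/(1 − 0.84) = 101.000.
The smallest integer exceeding 101.000 is 102, and checking k=102: (106)/(126) = 0.8413 > 0.84.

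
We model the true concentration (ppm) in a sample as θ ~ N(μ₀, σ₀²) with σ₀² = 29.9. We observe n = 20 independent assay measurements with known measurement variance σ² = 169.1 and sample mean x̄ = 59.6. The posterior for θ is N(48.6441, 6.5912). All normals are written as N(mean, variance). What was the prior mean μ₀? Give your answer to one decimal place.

μ₀ = 9.9

The posterior mean is a precision-weighted average: μ_n = (τ₀μ₀ + τ_data·x̄)/(τ₀+τ_data), with τ₀=1/σ₀² and τ_data=n/σ².
Here τ₀ = 1/29.9 = 0.033445 and τ_data = 20/169.1 = 0.118273, so τ_n = 0.151718.
Rearranging for μ₀: μ₀ = (μ_n·τ_n − τ_data·x̄)/τ₀ = (48.6441·0.151718 − 0.118273·59.6) / 0.033445 = 0.331115/0.033445 ≈ 9.9.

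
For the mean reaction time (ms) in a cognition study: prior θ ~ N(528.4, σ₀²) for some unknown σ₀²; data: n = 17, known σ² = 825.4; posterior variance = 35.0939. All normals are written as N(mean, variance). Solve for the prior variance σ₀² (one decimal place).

Posterior precision equals prior precision plus data precision: 1/σ_n² = 1/σ₀² + n/σ².
So 1/σ₀² = 1/35.0939 − 17/825.4 = 0.028495 − 0.020596 = 0.007899.
Hence σ₀² = 1/0.007899 ≈ 126.6.

σ₀² = 126.6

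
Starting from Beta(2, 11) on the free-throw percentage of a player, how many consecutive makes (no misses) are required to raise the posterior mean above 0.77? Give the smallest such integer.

k = 35

After k makes and 0 misses the posterior is Beta(2+k, 11), with mean (2+k)/(2+11+k).
Set (2+k)/(13+k) > 0.77 and solve: k > (0.77·13 − 2)/(1 − 0.77) = 34.826.
The smallest integer exceeding 34.826 is 35, and checking k=35: (37)/(48) = 0.7708 > 0.77.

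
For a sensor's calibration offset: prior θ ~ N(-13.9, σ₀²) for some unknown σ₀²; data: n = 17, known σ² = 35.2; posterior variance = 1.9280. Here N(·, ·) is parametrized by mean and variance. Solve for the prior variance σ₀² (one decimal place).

For the Normal–Normal model with known σ², precisions add: τ_n = τ₀ + n/σ².
So 1/σ₀² = 1/1.9280 − 17/35.2 = 0.518672 − 0.482955 = 0.035717.
Hence σ₀² = 1/0.035717 ≈ 28.0.

σ₀² = 28.0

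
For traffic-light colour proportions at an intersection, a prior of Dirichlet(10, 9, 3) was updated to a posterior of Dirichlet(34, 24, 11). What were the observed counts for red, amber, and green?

For a Dirichlet(α) prior with multinomial counts c, the posterior is Dirichlet(α + c) componentwise.
Counts are posterior − prior componentwise: 34−10=24, 24−9=15, 11−3=8.

counts (24, 15, 8)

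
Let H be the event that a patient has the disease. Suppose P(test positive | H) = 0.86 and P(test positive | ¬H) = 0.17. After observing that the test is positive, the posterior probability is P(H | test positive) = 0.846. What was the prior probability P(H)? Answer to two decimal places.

In odds form, posterior odds = prior odds × likelihood ratio, so prior odds = posterior odds ÷ LR.
Posterior odds = 0.846/(1−0.846) = 5.4935. LR = 0.86/0.17 = 5.0588.
Prior odds = 5.4935/5.0588 = 1.0859, so P(H) = 1.0859/(1+1.0859) ≈ 0.52.

P(H) = 0.52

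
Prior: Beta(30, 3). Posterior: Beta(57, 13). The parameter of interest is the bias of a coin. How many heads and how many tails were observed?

A Beta(a, b) prior with s successes and f failures in binomial data gives a Beta(a+s, b+f) posterior.
Match parameters: s=57−30=27, f=13−3=10.

27 heads and 10 tails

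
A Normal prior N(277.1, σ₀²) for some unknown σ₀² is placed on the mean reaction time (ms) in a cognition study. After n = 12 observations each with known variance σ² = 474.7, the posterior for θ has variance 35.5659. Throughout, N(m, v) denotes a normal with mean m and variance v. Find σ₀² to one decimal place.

Posterior precision equals prior precision plus data precision: 1/σ_n² = 1/σ₀² + n/σ².
So 1/σ₀² = 1/35.5659 − 12/474.7 = 0.028117 − 0.025279 = 0.002838.
Hence σ₀² = 1/0.002838 ≈ 352.4.

σ₀² = 352.4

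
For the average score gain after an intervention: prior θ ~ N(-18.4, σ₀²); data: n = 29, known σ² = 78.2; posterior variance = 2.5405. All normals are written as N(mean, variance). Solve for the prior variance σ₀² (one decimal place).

σ₀² = 43.9

Posterior precision equals prior precision plus data precision: 1/σ_n² = 1/σ₀² + n/σ².
So 1/σ₀² = 1/2.5405 − 29/78.2 = 0.393623 − 0.370844 = 0.022779.
Hence σ₀² = 1/0.022779 ≈ 43.9.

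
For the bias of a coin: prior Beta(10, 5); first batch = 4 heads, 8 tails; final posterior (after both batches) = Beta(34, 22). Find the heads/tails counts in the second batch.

20 heads and 9 tails

Because Beta–binomial updating is additive in the counts, the combined data contributed (α_post−α_prior, β_post−β_prior) successes and failures.
Total across both batches: 34−10=24 heads, 22−5=17 tails.
Subtract the first batch: 24−4=20 heads and 17−8=9 tails.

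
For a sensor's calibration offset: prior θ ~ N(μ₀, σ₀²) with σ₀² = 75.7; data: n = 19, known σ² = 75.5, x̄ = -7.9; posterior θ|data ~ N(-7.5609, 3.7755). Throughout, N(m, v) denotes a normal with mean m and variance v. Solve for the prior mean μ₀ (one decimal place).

With known observation variance, the Normal–Normal posterior has precision τ_n = τ₀ + n/σ² and mean μ_n = (τ₀μ₀ + (n/σ²)x̄)/τ_n.
Here τ₀ = 1/75.7 = 0.013210 and τ_data = 19/75.5 = 0.251656, so τ_n = 0.264866.
Rearranging for μ₀: μ₀ = (μ_n·τ_n − τ_data·x̄)/τ₀ = (-7.5609·0.264866 − 0.251656·-7.9) / 0.013210 = -0.014543/0.013210 ≈ -1.1.

μ₀ = -1.1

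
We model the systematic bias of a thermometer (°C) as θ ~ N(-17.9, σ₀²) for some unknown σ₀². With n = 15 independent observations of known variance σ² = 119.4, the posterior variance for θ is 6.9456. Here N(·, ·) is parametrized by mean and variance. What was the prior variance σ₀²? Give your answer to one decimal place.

Posterior precision equals prior precision plus data precision: 1/σ_n² = 1/σ₀² + n/σ².
So 1/σ₀² = 1/6.9456 − 15/119.4 = 0.143976 − 0.125628 = 0.018348.
Hence σ₀² = 1/0.018348 ≈ 54.5.

σ₀² = 54.5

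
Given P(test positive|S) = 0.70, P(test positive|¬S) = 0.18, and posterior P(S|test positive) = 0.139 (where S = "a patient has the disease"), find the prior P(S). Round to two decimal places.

P(S) = 0.04

In odds form, posterior odds = prior odds × likelihood ratio, so prior odds = posterior odds ÷ LR.
Posterior odds = 0.139/(1−0.139) = 0.1614. LR = 0.70/0.18 = 3.8889.
Prior odds = 0.1614/3.8889 = 0.0415, so P(S) = 0.0415/(1+0.0415) ≈ 0.04.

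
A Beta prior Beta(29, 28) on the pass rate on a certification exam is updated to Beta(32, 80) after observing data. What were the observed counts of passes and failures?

3 passes and 52 failures

Beta is conjugate to the binomial likelihood: posterior = Beta(α+s, β+f).
Match parameters: s=32−29=3, f=80−28=52.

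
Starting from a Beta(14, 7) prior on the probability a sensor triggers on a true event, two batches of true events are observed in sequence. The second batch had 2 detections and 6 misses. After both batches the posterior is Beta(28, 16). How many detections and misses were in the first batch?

Sequential conjugate updates are equivalent to a single update on the pooled data, so total successes = posterior α − prior α and total failures = posterior β − prior β.
Total across both batches: 28−14=14 detections, 16−7=9 misses.
Subtract the second batch: 14−2=12 detections and 9−6=3 misses.

12 detections and 3 misses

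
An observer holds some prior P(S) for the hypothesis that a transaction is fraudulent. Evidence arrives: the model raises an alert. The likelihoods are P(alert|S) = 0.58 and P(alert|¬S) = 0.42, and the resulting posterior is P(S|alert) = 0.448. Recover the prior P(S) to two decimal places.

In odds form, posterior odds = prior odds × likelihood ratio, so prior odds = posterior odds ÷ LR.
Posterior odds = 0.448/(1−0.448) = 0.8116. LR = 0.58/0.42 = 1.3810.
Prior odds = 0.8116/1.3810 = 0.5877, so P(S) = 0.5877/(1+0.5877) ≈ 0.37.

P(S) = 0.37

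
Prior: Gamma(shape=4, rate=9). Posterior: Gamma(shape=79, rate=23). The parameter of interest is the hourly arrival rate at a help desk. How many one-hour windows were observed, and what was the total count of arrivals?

Gamma–Poisson conjugacy: posterior shape = α + Σxᵢ, posterior rate = β + n.
Matching: Σxᵢ = 79 − 4 = 75 and n = 23 − 9 = 14.

n = 14 one-hour windows with total 75 arrivals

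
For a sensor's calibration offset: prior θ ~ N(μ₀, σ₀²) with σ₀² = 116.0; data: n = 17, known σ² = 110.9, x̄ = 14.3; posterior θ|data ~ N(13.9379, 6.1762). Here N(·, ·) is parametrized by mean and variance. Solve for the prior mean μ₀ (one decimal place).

With known observation variance, the Normal–Normal posterior has precision τ_n = τ₀ + n/σ² and mean μ_n = (τ₀μ₀ + (n/σ²)x̄)/τ_n.
Here τ₀ = 1/116.0 = 0.008621 and τ_data = 17/110.9 = 0.153291, so τ_n = 0.161912.
Rearranging for μ₀: μ₀ = (μ_n·τ_n − τ_data·x̄)/τ₀ = (13.9379·0.161912 − 0.153291·14.3) / 0.008621 = 0.064652/0.008621 ≈ 7.5.

μ₀ = 7.5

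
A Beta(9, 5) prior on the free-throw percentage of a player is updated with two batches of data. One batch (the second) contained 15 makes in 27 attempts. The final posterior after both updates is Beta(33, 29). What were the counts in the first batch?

9 makes and 12 misses

Sequential conjugate updates are equivalent to a single update on the pooled data, so total successes = posterior α − prior α and total failures = posterior β − prior β.
Total across both batches: 33−9=24 makes, 29−5=24 misses.
Subtract the second batch: 24−15=9 makes and 24−12=12 misses.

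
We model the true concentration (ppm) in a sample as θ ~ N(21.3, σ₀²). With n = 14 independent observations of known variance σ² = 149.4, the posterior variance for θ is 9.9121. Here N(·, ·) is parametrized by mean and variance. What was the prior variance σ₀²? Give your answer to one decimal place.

Posterior precision equals prior precision plus data precision: 1/σ_n² = 1/σ₀² + n/σ².
So 1/σ₀² = 1/9.9121 − 14/149.4 = 0.100887 − 0.093708 = 0.007179.
Hence σ₀² = 1/0.007179 ≈ 139.3.

σ₀² = 139.3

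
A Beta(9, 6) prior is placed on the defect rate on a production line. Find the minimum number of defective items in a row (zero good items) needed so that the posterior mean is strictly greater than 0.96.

After k defective items and 0 good items the posterior is Beta(9+k, 6), with mean (9+k)/(9+6+k).
Set (9+k)/(15+k) > 0.96 and solve: k > (0.96·15 − 9)/(1 − 0.96) = 135.000.
The smallest integer exceeding 135.000 is 136.

k = 136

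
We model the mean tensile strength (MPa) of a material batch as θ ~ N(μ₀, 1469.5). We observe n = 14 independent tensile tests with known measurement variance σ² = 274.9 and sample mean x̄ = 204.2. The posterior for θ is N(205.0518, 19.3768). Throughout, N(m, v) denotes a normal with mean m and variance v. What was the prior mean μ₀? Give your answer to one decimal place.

μ₀ = 268.8

With known observation variance, the Normal–Normal posterior has precision τ_n = τ₀ + n/σ² and mean μ_n = (τ₀μ₀ + (n/σ²)x̄)/τ_n.
Here τ₀ = 1/1469.5 = 0.000681 and τ_data = 14/274.9 = 0.050928, so τ_n = 0.051609.
Rearranging for μ₀: μ₀ = (μ_n·τ_n − τ_data·x̄)/τ₀ = (205.0518·0.051609 − 0.050928·204.2) / 0.000681 = 0.183021/0.000681 ≈ 268.8.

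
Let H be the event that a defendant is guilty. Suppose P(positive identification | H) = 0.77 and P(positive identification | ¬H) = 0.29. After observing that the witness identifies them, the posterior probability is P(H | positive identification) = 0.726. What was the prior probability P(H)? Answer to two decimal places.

Bayes' rule in odds form gives O(H|E) = O(H)·[P(E|H)/P(E|¬H)], hence O(H) = O(H|E)/LR.
Posterior odds = 0.726/(1−0.726) = 2.6496. LR = 0.77/0.29 = 2.6552.
Prior odds = 2.6496/2.6552 = 0.9979, so P(H) = 0.9979/(1+0.9979) ≈ 0.50.

P(H) = 0.50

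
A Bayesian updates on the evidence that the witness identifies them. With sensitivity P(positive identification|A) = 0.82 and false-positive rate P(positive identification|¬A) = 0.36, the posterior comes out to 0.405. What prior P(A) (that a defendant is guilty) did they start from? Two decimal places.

Bayes' rule in odds form gives O(A|E) = O(A)·[P(E|A)/P(E|¬A)], hence O(A) = O(A|E)/LR.
Posterior odds = 0.405/(1−0.405) = 0.6807. LR = 0.82/0.36 = 2.2778.
Prior odds = 0.6807/2.2778 = 0.2988, so P(A) = 0.2988/(1+0.2988) ≈ 0.23.

P(A) = 0.23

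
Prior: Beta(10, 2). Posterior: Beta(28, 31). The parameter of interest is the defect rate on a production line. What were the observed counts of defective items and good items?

Beta is conjugate to the binomial likelihood: posterior = Beta(α+s, β+f).
So s = 28 − 10 = 18 and f = 31 − 2 = 29.

18 defective items and 29 good items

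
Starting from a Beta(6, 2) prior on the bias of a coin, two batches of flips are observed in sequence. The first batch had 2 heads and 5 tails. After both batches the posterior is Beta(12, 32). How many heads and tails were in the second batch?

4 heads and 25 tails

Sequential conjugate updates are equivalent to a single update on the pooled data, so total successes = posterior α − prior α and total failures = posterior β − prior β.
Total across both batches: 12−6=6 heads, 32−2=30 tails.
Subtract the first batch: 6−2=4 heads and 30−5=25 tails.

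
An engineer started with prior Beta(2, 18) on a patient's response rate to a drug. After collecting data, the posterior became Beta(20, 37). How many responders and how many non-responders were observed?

18 responders and 19 non-responders

Beta is conjugate to the binomial likelihood: posterior = Beta(a+s, b+f).
So s = 20 − 2 = 18 and f = 37 − 18 = 19.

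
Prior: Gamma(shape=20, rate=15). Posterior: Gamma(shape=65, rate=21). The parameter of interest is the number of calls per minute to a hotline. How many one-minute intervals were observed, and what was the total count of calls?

n = 6 one-minute intervals with total 45 calls

A Gamma(α, β) prior (rate parametrization) on a Poisson rate with n observations summing to S gives posterior Gamma(α+S, β+n).
Matching: Σxᵢ = 65 − 20 = 45 and n = 21 − 15 = 6.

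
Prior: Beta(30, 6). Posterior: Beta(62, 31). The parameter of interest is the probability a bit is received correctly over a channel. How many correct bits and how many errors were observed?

32 correct bits and 25 errors

Under Beta–binomial conjugacy the posterior parameters are (α+s, β+f).
Match parameters: s=62−30=32, f=31−6=25.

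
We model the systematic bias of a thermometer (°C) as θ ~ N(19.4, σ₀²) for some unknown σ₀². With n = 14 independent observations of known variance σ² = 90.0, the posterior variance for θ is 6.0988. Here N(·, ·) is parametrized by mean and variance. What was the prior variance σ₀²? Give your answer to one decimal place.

σ₀² = 118.9

Posterior precision equals prior precision plus data precision: 1/σ_n² = 1/σ₀² + n/σ².
So 1/σ₀² = 1/6.0988 − 14/90.0 = 0.163967 − 0.155556 = 0.008411.
Hence σ₀² = 1/0.008411 ≈ 118.9.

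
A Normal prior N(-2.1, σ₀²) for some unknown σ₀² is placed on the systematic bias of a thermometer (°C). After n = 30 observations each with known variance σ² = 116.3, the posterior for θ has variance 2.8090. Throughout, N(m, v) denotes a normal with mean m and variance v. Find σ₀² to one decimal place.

Posterior precision equals prior precision plus data precision: 1/σ_n² = 1/σ₀² + n/σ².
So 1/σ₀² = 1/2.8090 − 30/116.3 = 0.355999 − 0.257954 = 0.098045.
Hence σ₀² = 1/0.098045 ≈ 10.2.

σ₀² = 10.2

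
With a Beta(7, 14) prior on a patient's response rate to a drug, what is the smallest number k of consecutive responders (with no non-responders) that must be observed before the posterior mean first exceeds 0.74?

k = 33

After k responders and 0 non-responders the posterior is Beta(7+k, 14), with mean (7+k)/(7+14+k).
Set (7+k)/(21+k) > 0.74 and solve: k > (0.74·21 − 7)/(1 − 0.74) = 32.846.
The smallest integer exceeding 32.846 is 33, and checking k=33: (40)/(54) = 0.7407 > 0.74.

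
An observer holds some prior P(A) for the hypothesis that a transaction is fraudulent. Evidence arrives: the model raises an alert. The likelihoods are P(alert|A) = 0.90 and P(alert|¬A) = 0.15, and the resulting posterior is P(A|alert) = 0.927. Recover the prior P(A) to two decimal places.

Bayes' rule in odds form gives O(A|E) = O(A)·[P(E|A)/P(E|¬A)], hence O(A) = O(A|E)/LR.
Posterior odds = 0.927/(1−0.927) = 12.6986. LR = 0.90/0.15 = 6.0000.
Prior odds = 12.6986/6.0000 = 2.1164, so P(A) = 2.1164/(1+2.1164) ≈ 0.68.

P(A) = 0.68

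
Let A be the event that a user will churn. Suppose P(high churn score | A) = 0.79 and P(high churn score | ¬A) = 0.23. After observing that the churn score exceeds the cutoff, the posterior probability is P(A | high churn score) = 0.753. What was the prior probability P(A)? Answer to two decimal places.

P(A) = 0.47

In odds form, posterior odds = prior odds × likelihood ratio, so prior odds = posterior odds ÷ LR.
Posterior odds = 0.753/(1−0.753) = 3.0486. LR = 0.79/0.23 = 3.4348.
Prior odds = 3.0486/3.4348 = 0.8876, so P(A) = 0.8876/(1+0.8876) ≈ 0.47.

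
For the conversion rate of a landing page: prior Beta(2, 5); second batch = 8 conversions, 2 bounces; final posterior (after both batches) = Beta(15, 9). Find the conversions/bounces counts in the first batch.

5 conversions and 2 bounces

Sequential conjugate updates are equivalent to a single update on the pooled data, so total successes = posterior α − prior α and total failures = posterior β − prior β.
Total across both batches: 15−2=13 conversions, 9−5=4 bounces.
Subtract the second batch: 13−8=5 conversions and 4−2=2 bounces.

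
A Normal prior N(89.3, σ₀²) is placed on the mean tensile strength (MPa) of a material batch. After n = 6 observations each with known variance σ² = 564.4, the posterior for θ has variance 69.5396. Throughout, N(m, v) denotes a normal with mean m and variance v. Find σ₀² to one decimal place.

Posterior precision equals prior precision plus data precision: 1/σ_n² = 1/σ₀² + n/σ².
So 1/σ₀² = 1/69.5396 − 6/564.4 = 0.014380 − 0.010631 = 0.003749.
Hence σ₀² = 1/0.003749 ≈ 266.7.

σ₀² = 266.7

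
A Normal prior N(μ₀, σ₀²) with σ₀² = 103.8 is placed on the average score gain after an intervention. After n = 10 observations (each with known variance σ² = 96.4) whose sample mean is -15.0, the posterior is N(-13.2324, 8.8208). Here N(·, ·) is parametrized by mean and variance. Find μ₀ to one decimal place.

With known observation variance, the Normal–Normal posterior has precision τ_n = τ₀ + n/σ² and mean μ_n = (τ₀μ₀ + (n/σ²)x̄)/τ_n.
Here τ₀ = 1/103.8 = 0.009634 and τ_data = 10/96.4 = 0.103734, so τ_n = 0.113368.
Rearranging for μ₀: μ₀ = (μ_n·τ_n − τ_data·x̄)/τ₀ = (-13.2324·0.113368 − 0.103734·-15.0) / 0.009634 = 0.055879/0.009634 ≈ 5.8.

μ₀ = 5.8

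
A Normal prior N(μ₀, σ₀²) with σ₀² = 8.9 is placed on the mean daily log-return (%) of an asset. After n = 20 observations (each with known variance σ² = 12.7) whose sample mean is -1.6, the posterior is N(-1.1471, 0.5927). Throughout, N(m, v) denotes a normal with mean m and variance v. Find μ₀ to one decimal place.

μ₀ = 5.2

The posterior mean is a precision-weighted average: μ_n = (τ₀μ₀ + τ_data·x̄)/(τ₀+τ_data), with τ₀=1/σ₀² and τ_data=n/σ².
Here τ₀ = 1/8.9 = 0.112360 and τ_data = 20/12.7 = 1.574803, so τ_n = 1.687163.
Rearranging for μ₀: μ₀ = (μ_n·τ_n − τ_data·x̄)/τ₀ = (-1.1471·1.687163 − 1.574803·-1.6) / 0.112360 = 0.584340/0.112360 ≈ 5.2.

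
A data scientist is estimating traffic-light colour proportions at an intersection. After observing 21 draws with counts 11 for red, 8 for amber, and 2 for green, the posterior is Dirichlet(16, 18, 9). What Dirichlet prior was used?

For a Dirichlet(α) prior with multinomial counts c, the posterior is Dirichlet(α + c) componentwise.
Subtract each count from the matching posterior parameter: 16−11=5, 18−8=10, 9−2=7.

Dirichlet(5, 10, 7)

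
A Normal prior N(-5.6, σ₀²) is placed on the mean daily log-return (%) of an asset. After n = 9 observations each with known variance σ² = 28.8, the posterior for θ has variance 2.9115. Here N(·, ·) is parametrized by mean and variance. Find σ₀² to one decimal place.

For the Normal–Normal model with known σ², precisions add: τ_n = τ₀ + n/σ².
So 1/σ₀² = 1/2.9115 − 9/28.8 = 0.343466 − 0.312500 = 0.030966.
Hence σ₀² = 1/0.030966 ≈ 32.3.

σ₀² = 32.3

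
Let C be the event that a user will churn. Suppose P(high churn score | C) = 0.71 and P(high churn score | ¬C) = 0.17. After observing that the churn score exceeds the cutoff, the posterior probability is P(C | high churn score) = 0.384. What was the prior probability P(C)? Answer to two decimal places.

P(C) = 0.13

Bayes' rule in odds form gives O(C|E) = O(C)·[P(E|C)/P(E|¬C)], hence O(C) = O(C|E)/LR.
Posterior odds = 0.384/(1−0.384) = 0.6234. LR = 0.71/0.17 = 4.1765.
Prior odds = 0.6234/4.1765 = 0.1493, so P(C) = 0.1493/(1+0.1493) ≈ 0.13.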